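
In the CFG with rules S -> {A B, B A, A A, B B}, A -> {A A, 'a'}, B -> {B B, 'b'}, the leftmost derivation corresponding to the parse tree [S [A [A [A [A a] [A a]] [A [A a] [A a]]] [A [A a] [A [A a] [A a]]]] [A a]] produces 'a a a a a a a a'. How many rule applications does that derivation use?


Every bracketed nonterminal node [X ...] in the tree is produced by exactly one rule application.
Reading the tree off as a leftmost derivation:
  Step 1: S  =>  A A   (applied S -> A A)
  Step 2: A A  =>  A A A   (applied A -> A A)
  Step 3: A A A  =>  A A A A   (applied A -> A A)
  Step 4: A A A A  =>  A A A A A   (applied A -> A A)
  Step 5: A A A A A  =>  a A A A A   (applied A -> a)
  Step 6: a A A A A  =>  a a A A A   (applied A -> a)
  Step 7: a a A A A  =>  a a A A A A   (applied A -> A A)
  Step 8: a a A A A A  =>  a a a A A A   (applied A -> a)
  Step 9: a a a A A A  =>  a a a a A A   (applied A -> a)
  Step 10: a a a a A A  =>  a a a a A A A   (applied A -> A A)
  Step 11: a a a a A A A  =>  a a a a a A A   (applied A -> a)
  Step 12: a a a a a A A  =>  a a a a a A A A   (applied A -> A A)
  Step 13: a a a a a A A A  =>  a a a a a a A A   (applied A -> a)
  Step 14: a a a a a a A A  =>  a a a a a a a A   (applied A -> a)
  Step 15: a a a a a a a A  =>  a a a a a a a a   (applied A -> a)
Final yield: a a a a a a a a
Total rewrite steps: 15

15


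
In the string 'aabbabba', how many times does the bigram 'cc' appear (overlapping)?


Scanning 'aabbabba' for bigram 'cc':
  Position 0: 'aa' -> no
  Position 1: 'ab' -> no
  Position 2: 'bb' -> no
  Position 3: 'ba' -> no
  Position 4: 'ab' -> no
  Position 5: 'bb' -> no
  Position 6: 'ba' -> no
Total matches: 0

0


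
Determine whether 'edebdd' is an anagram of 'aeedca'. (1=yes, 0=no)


Sort characters of 'edebdd': 'bdddee'
Sort characters of 'aeedca': 'aacdee'
Sorted forms differ -> they are NOT anagrams
Result: 0

0


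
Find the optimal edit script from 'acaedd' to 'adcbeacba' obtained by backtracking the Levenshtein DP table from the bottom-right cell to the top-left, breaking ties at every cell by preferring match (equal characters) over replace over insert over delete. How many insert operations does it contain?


Edit distance = 6. Backtracking from cell (6, 9) with preference match > replace > insert > delete,
then listing the resulting alignment 'acaedd' -> 'adcbeacba' left to right:
  Step 1: keep 'a'
  Step 2: insert 'd' [insertion #1]
  Step 3: keep 'c'
  Step 4: insert 'b' [insertion #2]
  Step 5: insert 'e' [insertion #3]
  Step 6: keep 'a'
  Step 7: replace e->c
  Step 8: replace d->b
  Step 9: replace d->a
Total insertions: 3

3


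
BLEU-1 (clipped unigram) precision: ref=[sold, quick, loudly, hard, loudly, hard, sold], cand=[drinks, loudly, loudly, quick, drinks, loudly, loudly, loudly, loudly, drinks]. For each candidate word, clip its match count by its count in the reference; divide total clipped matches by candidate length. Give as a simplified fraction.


Reference word counts: {'hard': 2, 'loudly': 2, 'quick': 1, 'sold': 2}
Checking each candidate word (with clipping):
  'drinks' -> not in reference -> no match (matches: 0)
  'loudly' -> in reference (ref count 2, used 1/2) -> match (matches: 1)
  'loudly' -> in reference (ref count 2, used 2/2) -> match (matches: 2)
  'quick' -> in reference (ref count 1, used 1/1) -> match (matches: 3)
  'drinks' -> not in reference -> no match (matches: 3)
  'loudly' -> ref count 2 already used up (2/2) -> clipped, no match (matches: 3)
  'loudly' -> ref count 2 already used up (2/2) -> clipped, no match (matches: 3)
  'loudly' -> ref count 2 already used up (2/2) -> clipped, no match (matches: 3)
  'loudly' -> ref count 2 already used up (2/2) -> clipped, no match (matches: 3)
  'drinks' -> not in reference -> no match (matches: 3)
Clipped matches: 3, Candidate length: 10
Precision = 3/10

3/10


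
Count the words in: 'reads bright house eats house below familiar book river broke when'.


Counting words by splitting on spaces:
  Word 1: 'reads'
  Word 2: 'bright'
  Word 3: 'house'
  Word 4: 'eats'
  Word 5: 'house'
  Word 6: 'below'
  Word 7: 'familiar'
  Word 8: 'book'
  Word 9: 'river'
  Word 10: 'broke'
  Word 11: 'when'
Total words: 11

11


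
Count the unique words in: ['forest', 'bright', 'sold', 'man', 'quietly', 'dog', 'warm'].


Listing all tokens and tracking unique types:
  Token 1: 'forest' -> NEW (unique so far: 1)
  Token 2: 'bright' -> NEW (unique so far: 2)
  Token 3: 'sold' -> NEW (unique so far: 3)
  Token 4: 'man' -> NEW (unique so far: 4)
  Token 5: 'quietly' -> NEW (unique so far: 5)
  Token 6: 'dog' -> NEW (unique so far: 6)
  Token 7: 'warm' -> NEW (unique so far: 7)
Unique types: ('bright', 'dog', 'forest', 'man', 'quietly', 'sold', 'warm')
Vocabulary size: 7

7


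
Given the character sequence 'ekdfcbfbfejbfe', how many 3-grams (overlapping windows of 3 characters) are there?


String 'ekdfcbfbfejbfe' has length L = 14.
Number of overlapping n-grams = L - n + 1
Substituting: 14 - 3 + 1 = 12

12


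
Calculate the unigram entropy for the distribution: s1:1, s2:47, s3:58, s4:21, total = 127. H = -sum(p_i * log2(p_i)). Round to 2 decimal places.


Computing entropy H = -sum(p_i * log2(p_i)):
  s1: p = 1/127 = 0.0079, -p*log2(p) = 0.0550
  s2: p = 47/127 = 0.3701, -p*log2(p) = 0.5307
  s3: p = 58/127 = 0.4567, -p*log2(p) = 0.5164
  s4: p = 21/127 = 0.1654, -p*log2(p) = 0.4293
H = sum of terms = 1.5314
Rounded to 2 decimals: 1.53

1.53


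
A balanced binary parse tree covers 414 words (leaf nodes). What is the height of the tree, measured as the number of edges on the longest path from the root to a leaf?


In a balanced binary tree with n leaves the deepest leaf is ceil(log2(n)) edges below the root.
log2(414) = 8.6935
ceil(8.6935) = 9
height (edges) = 9

9


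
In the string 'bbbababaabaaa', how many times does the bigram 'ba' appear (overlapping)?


Scanning 'bbbababaabaaa' for bigram 'ba':
  Position 0: 'bb' -> no
  Position 1: 'bb' -> no
  Position 2: 'ba' -> MATCH
  Position 3: 'ab' -> no
  Position 4: 'ba' -> MATCH
  Position 5: 'ab' -> no
  Position 6: 'ba' -> MATCH
  Position 7: 'aa' -> no
  Position 8: 'ab' -> no
  Position 9: 'ba' -> MATCH
  Position 10: 'aa' -> no
  Position 11: 'aa' -> no
Total matches: 4

4


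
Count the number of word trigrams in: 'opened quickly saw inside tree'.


Word trigrams from [5] words:
  Trigram 1: (opened quickly saw)
  Trigram 2: (quickly saw inside)
  Trigram 3: (saw inside tree)
Total word trigrams: 5 - 2 = 3

3


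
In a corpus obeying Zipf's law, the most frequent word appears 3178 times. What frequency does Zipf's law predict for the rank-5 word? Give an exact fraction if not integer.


Zipf's law: freq(rank) = f1 / rank
f1 = 3178, rank = 5
freq = 3178 / 5
GCD(3178, 5) = 1
Simplified: 3178/5

3178/5


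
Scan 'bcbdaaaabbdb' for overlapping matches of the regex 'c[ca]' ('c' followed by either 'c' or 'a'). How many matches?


Pattern: c[ca] means 'c' followed by either 'c' or 'a'.
Scanning 'bcbdaaaabbdb' position-by-position:
  Pos 0: window 'bc' -> no
  Pos 1: window 'cb' -> no
  Pos 2: window 'bd' -> no
  Pos 3: window 'da' -> no
  Pos 4: window 'aa' -> no
  Pos 5: window 'aa' -> no
  Pos 6: window 'aa' -> no
  Pos 7: window 'ab' -> no
  Pos 8: window 'bb' -> no
  Pos 9: window 'bd' -> no
  Pos 10: window 'db' -> no
  Pos 11: window 'b' -> no
Total matches: 0

0


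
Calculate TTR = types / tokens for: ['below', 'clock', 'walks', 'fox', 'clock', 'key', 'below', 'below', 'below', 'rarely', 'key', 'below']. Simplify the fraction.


Tokens: 12
Unique types: ('below', 'clock', 'fox', 'key', 'rarely', 'walks') = 6
TTR = 6/12
Simplify: divide both by 6 -> 1/2
TTR = 1/2

1/2


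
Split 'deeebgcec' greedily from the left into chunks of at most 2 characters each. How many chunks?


'deeebgcec' has 9 characters.
Chunking with max size 2:
  Chunk 1: 'de' (positions 0-1)
  Chunk 2: 'ee' (positions 2-3)
  Chunk 3: 'bg' (positions 4-5)
  Chunk 4: 'ce' (positions 6-7)
  Chunk 5: 'c' (positions 8-8)
Total chunks: ceil(9 / 2) = 5

5


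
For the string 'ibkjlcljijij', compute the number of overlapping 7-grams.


String 'ibkjlcljijij' has length L = 12.
Number of overlapping n-grams = L - n + 1
Substituting: 12 - 7 + 1 = 6

6


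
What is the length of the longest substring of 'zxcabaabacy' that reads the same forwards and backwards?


Scanning 'zxcabaabacy' for palindromic substrings.
Substring at positions 2-9: 'cabaabac'.
Check: reverse('cabaabac') = 'cabaabac' -> palindrome confirmed.
Neighbouring characters ('x' / 'y') break symmetry, so it cannot extend further.
No longer palindromic substring exists; longest length = 8

8


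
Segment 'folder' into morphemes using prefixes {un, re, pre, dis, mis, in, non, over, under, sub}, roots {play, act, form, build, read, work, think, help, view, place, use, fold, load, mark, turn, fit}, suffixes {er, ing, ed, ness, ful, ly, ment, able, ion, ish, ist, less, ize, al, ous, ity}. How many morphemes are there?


Segmenting 'folder' against the inventory:
  'fold' -> root (morpheme 1)
  'er' -> suffix (morpheme 2)
Total morphemes: 2

2


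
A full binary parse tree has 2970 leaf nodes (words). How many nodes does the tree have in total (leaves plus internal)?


Leaf nodes (terminals): 2970
Internal nodes = n - 1 = 2970 - 1 = 2969
Total = leaves + internal = 2970 + 2969 = 5939

5939


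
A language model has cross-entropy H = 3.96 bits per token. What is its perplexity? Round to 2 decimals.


Perplexity formula: PP = 2^H
H = 3.96
PP = 2^3.96
Decompose: 2^3.96 = 2^3 * 2^0.96
2^3 = 8, 2^0.96 ~ 1.9453099
PP ~ 8 * 1.9453099 = 15.5624792
Rounded to 2 decimals: 15.56

15.56


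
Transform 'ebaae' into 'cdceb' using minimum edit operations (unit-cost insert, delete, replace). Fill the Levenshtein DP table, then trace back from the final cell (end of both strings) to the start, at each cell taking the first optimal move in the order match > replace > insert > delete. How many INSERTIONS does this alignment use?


Edit distance = 5. Backtracking from cell (5, 5) with preference match > replace > insert > delete,
then listing the resulting alignment 'ebaae' -> 'cdceb' left to right:
  Step 1: replace e->c
  Step 2: replace b->d
  Step 3: replace a->c
  Step 4: replace a->e
  Step 5: replace e->b
Total insertions: 0

0


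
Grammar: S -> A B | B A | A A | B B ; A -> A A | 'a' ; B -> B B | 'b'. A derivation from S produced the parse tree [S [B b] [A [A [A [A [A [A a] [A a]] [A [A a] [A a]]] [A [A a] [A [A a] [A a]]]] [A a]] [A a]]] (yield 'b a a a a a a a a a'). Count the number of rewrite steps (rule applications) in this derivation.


Every bracketed nonterminal node [X ...] in the tree is produced by exactly one rule application.
Reading the tree off as a leftmost derivation:
  Step 1: S  =>  B A   (applied S -> B A)
  Step 2: B A  =>  b A   (applied B -> b)
  Step 3: b A  =>  b A A   (applied A -> A A)
  Step 4: b A A  =>  b A A A   (applied A -> A A)
  Step 5: b A A A  =>  b A A A A   (applied A -> A A)
  Step 6: b A A A A  =>  b A A A A A   (applied A -> A A)
  Step 7: b A A A A A  =>  b A A A A A A   (applied A -> A A)
  Step 8: b A A A A A A  =>  b a A A A A A   (applied A -> a)
  Step 9: b a A A A A A  =>  b a a A A A A   (applied A -> a)
  Step 10: b a a A A A A  =>  b a a A A A A A   (applied A -> A A)
  Step 11: b a a A A A A A  =>  b a a a A A A A   (applied A -> a)
  Step 12: b a a a A A A A  =>  b a a a a A A A   (applied A -> a)
  Step 13: b a a a a A A A  =>  b a a a a A A A A   (applied A -> A A)
  Step 14: b a a a a A A A A  =>  b a a a a a A A A   (applied A -> a)
  Step 15: b a a a a a A A A  =>  b a a a a a A A A A   (applied A -> A A)
  Step 16: b a a a a a A A A A  =>  b a a a a a a A A A   (applied A -> a)
  Step 17: b a a a a a a A A A  =>  b a a a a a a a A A   (applied A -> a)
  Step 18: b a a a a a a a A A  =>  b a a a a a a a a A   (applied A -> a)
  Step 19: b a a a a a a a a A  =>  b a a a a a a a a a   (applied A -> a)
Final yield: b a a a a a a a a a
Total rewrite steps: 19

19


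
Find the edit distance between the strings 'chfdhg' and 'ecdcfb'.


Building DP table for s1='chfdhg' (len 6) and s2='ecdcfb' (len 6):
       e  c  d  c  f  b
    0  1  2  3  4  5  6
  c 1  1  1  2  3  4  5
  h 2  2  2  2  3  4  5
  f 3  3  3  3  3  3  4
  d 4  4  4  3  4  4  4
  h 5  5  5  4  4  5  5
  g 6  6  6  5  5  5  6
Edit distance = dp[6][6] = 6

6


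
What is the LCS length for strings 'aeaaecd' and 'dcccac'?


DP table for LCS of 'aeaaecd' and 'dcccac':
       d  c  c  c  a  c
    0  0  0  0  0  0  0
  a 0  0  0  0  0  1  1
  e 0  0  0  0  0  1  1
  a 0  0  0  0  0  1  1
  a 0  0  0  0  0  1  1
  e 0  0  0  0  0  1  1
  c 0  0  1  1  1  1  2
  d 0  1  1  1  1  1  2
LCS: 'ac'
LCS length = 2

2


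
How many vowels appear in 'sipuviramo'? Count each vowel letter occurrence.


Scanning each character of 'sipuviramo':
  Position 1: 's' -> consonant (running count: 0)
  Position 2: 'i' -> vowel (running count: 1)
  Position 3: 'p' -> consonant (running count: 1)
  Position 4: 'u' -> vowel (running count: 2)
  Position 5: 'v' -> consonant (running count: 2)
  Position 6: 'i' -> vowel (running count: 3)
  Position 7: 'r' -> consonant (running count: 3)
  Position 8: 'a' -> vowel (running count: 4)
  Position 9: 'm' -> consonant (running count: 4)
  Position 10: 'o' -> vowel (running count: 5)
Total vowels: 5

5


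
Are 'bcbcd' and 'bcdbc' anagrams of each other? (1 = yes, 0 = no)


Sort characters of 'bcbcd': 'bbccd'
Sort characters of 'bcdbc': 'bbccd'
Sorted forms match -> they ARE anagrams
Result: 1

1


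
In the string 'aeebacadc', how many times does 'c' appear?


Scanning 'aeebacadc' for 'c':
  Position 5: 'c' -> MATCH (count: 1)
  Position 8: 'c' -> MATCH (count: 2)
Total occurrences of 'c': 2

2


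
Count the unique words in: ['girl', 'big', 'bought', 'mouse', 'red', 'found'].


Listing all tokens and tracking unique types:
  Token 1: 'girl' -> NEW (unique so far: 1)
  Token 2: 'big' -> NEW (unique so far: 2)
  Token 3: 'bought' -> NEW (unique so far: 3)
  Token 4: 'mouse' -> NEW (unique so far: 4)
  Token 5: 'red' -> NEW (unique so far: 5)
  Token 6: 'found' -> NEW (unique so far: 6)
Unique types: ('big', 'bought', 'found', 'girl', 'mouse', 'red')
Vocabulary size: 6

6


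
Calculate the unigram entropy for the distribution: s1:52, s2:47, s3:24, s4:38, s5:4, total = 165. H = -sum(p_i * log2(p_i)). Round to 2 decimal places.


Computing entropy H = -sum(p_i * log2(p_i)):
  s1: p = 52/165 = 0.3152, -p*log2(p) = 0.5250
  s2: p = 47/165 = 0.2848, -p*log2(p) = 0.5161
  s3: p = 24/165 = 0.1455, -p*log2(p) = 0.4046
  s4: p = 38/165 = 0.2303, -p*log2(p) = 0.4879
  s5: p = 4/165 = 0.0242, -p*log2(p) = 0.1301
H = sum of terms = 2.0637
Rounded to 2 decimals: 2.06

2.06


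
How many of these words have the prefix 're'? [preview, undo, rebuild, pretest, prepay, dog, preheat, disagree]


Checking each word for prefix 're':
  'preview' -> no (count: 0)
  'undo' -> no (count: 0)
  'rebuild' -> YES, starts with 're' (count: 1)
  'pretest' -> no (count: 1)
  'prepay' -> no (count: 1)
  'dog' -> no (count: 1)
  'preheat' -> no (count: 1)
  'disagree' -> no (count: 1)
Total with prefix 're': 1

1


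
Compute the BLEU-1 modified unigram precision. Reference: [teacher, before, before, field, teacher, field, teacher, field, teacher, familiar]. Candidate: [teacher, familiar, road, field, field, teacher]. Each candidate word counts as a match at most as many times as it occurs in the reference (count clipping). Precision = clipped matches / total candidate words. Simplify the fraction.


Reference word counts: {'before': 2, 'familiar': 1, 'field': 3, 'teacher': 4}
Checking each candidate word (with clipping):
  'teacher' -> in reference (ref count 4, used 1/4) -> match (matches: 1)
  'familiar' -> in reference (ref count 1, used 1/1) -> match (matches: 2)
  'road' -> not in reference -> no match (matches: 2)
  'field' -> in reference (ref count 3, used 1/3) -> match (matches: 3)
  'field' -> in reference (ref count 3, used 2/3) -> match (matches: 4)
  'teacher' -> in reference (ref count 4, used 2/4) -> match (matches: 5)
Clipped matches: 5, Candidate length: 6
Precision = 5/6

5/6


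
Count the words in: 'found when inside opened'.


Counting words by splitting on spaces:
  Word 1: 'found'
  Word 2: 'when'
  Word 3: 'inside'
  Word 4: 'opened'
Total words: 4

4


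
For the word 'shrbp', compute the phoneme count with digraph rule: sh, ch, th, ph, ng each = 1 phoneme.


Parsing 'shrbp' greedily, digraphs first:
  'sh' -> digraph (1 consonant phoneme) (phonemes so far: 1)
  'r' -> consonant phoneme (phonemes so far: 2)
  'b' -> consonant phoneme (phonemes so far: 3)
  'p' -> consonant phoneme (phonemes so far: 4)
Total phonemes: 4

4


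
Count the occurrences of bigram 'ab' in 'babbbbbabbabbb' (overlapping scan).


Scanning 'babbbbbabbabbb' for bigram 'ab':
  Position 0: 'ba' -> no
  Position 1: 'ab' -> MATCH
  Position 2: 'bb' -> no
  Position 3: 'bb' -> no
  Position 4: 'bb' -> no
  Position 5: 'bb' -> no
  Position 6: 'ba' -> no
  Position 7: 'ab' -> MATCH
  Position 8: 'bb' -> no
  Position 9: 'ba' -> no
  Position 10: 'ab' -> MATCH
  Position 11: 'bb' -> no
  Position 12: 'bb' -> no
Total matches: 3

3


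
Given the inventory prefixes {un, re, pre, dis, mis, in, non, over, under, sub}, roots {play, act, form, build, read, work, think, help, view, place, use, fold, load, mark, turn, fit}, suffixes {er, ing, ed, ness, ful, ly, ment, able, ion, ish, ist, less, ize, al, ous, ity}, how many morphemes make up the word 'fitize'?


Segmenting 'fitize' against the inventory:
  'fit' -> root (morpheme 1)
  'ize' -> suffix (morpheme 2)
Total morphemes: 2

2


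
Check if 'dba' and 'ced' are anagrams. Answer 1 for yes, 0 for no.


Sort characters of 'dba': 'abd'
Sort characters of 'ced': 'cde'
Sorted forms differ -> they are NOT anagrams
Result: 0

0


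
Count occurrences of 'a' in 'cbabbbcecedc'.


Scanning 'cbabbbcecedc' for 'a':
  Position 2: 'a' -> MATCH (count: 1)
Total occurrences of 'a': 1

1


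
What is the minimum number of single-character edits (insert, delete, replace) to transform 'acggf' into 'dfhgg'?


Building DP table for s1='acggf' (len 5) and s2='dfhgg' (len 5):
       d  f  h  g  g
    0  1  2  3  4  5
  a 1  1  2  3  4  5
  c 2  2  2  3  4  5
  g 3  3  3  3  3  4
  g 4  4  4  4  3  3
  f 5  5  4  5  4  4
Edit distance = dp[5][5] = 4

4


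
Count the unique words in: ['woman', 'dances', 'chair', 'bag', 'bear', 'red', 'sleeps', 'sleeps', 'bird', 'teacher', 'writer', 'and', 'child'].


Listing all tokens and tracking unique types:
  Token 1: 'woman' -> NEW (unique so far: 1)
  Token 2: 'dances' -> NEW (unique so far: 2)
  Token 3: 'chair' -> NEW (unique so far: 3)
  Token 4: 'bag' -> NEW (unique so far: 4)
  Token 5: 'bear' -> NEW (unique so far: 5)
  Token 6: 'red' -> NEW (unique so far: 6)
  Token 7: 'sleeps' -> NEW (unique so far: 7)
  Token 8: 'sleeps' -> duplicate (unique so far: 7)
  Token 9: 'bird' -> NEW (unique so far: 8)
  Token 10: 'teacher' -> NEW (unique so far: 9)
  Token 11: 'writer' -> NEW (unique so far: 10)
  Token 12: 'and' -> NEW (unique so far: 11)
  Token 13: 'child' -> NEW (unique so far: 12)
Unique types: ('and', 'bag', 'bear', 'bird', 'chair', 'child', 'dances', 'red', 'sleeps', 'teacher', 'woman', 'writer')
Vocabulary size: 12

12


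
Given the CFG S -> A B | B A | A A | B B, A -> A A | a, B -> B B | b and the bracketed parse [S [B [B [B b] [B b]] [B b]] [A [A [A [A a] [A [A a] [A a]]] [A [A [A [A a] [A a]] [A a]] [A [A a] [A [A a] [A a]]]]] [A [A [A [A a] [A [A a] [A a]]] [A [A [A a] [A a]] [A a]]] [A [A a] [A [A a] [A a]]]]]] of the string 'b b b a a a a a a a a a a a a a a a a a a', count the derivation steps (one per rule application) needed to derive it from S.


Every bracketed nonterminal node [X ...] in the tree is produced by exactly one rule application.
Reading the tree off as a leftmost derivation:
  Step 1: S  =>  B A   (applied S -> B A)
  Step 2: B A  =>  B B A   (applied B -> B B)
  Step 3: B B A  =>  B B B A   (applied B -> B B)
  Step 4: B B B A  =>  b B B A   (applied B -> b)
  Step 5: b B B A  =>  b b B A   (applied B -> b)
  Step 6: b b B A  =>  b b b A   (applied B -> b)
  Step 7: b b b A  =>  b b b A A   (applied A -> A A)
  Step 8: b b b A A  =>  b b b A A A   (applied A -> A A)
  Step 9: b b b A A A  =>  b b b A A A A   (applied A -> A A)
  Step 10: b b b A A A A  =>  b b b a A A A   (applied A -> a)
  Step 11: b b b a A A A  =>  b b b a A A A A   (applied A -> A A)
  Step 12: b b b a A A A A  =>  b b b a a A A A   (applied A -> a)
  Step 13: b b b a a A A A  =>  b b b a a a A A   (applied A -> a)
  Step 14: b b b a a a A A  =>  b b b a a a A A A   (applied A -> A A)
  Step 15: b b b a a a A A A  =>  b b b a a a A A A A   (applied A -> A A)
  Step 16: b b b a a a A A A A  =>  b b b a a a A A A A A   (applied A -> A A)
  Step 17: b b b a a a A A A A A  =>  b b b a a a a A A A A   (applied A -> a)
  Step 18: b b b a a a a A A A A  =>  b b b a a a a a A A A   (applied A -> a)
  Step 19: b b b a a a a a A A A  =>  b b b a a a a a a A A   (applied A -> a)
  Step 20: b b b a a a a a a A A  =>  b b b a a a a a a A A A   (applied A -> A A)
  Step 21: b b b a a a a a a A A A  =>  b b b a a a a a a a A A   (applied A -> a)
  Step 22: b b b a a a a a a a A A  =>  b b b a a a a a a a A A A   (applied A -> A A)
  Step 23: b b b a a a a a a a A A A  =>  b b b a a a a a a a a A A   (applied A -> a)
  Step 24: b b b a a a a a a a a A A  =>  b b b a a a a a a a a a A   (applied A -> a)
  Step 25: b b b a a a a a a a a a A  =>  b b b a a a a a a a a a A A   (applied A -> A A)
  Step 26: b b b a a a a a a a a a A A  =>  b b b a a a a a a a a a A A A   (applied A -> A A)
  Step 27: b b b a a a a a a a a a A A A  =>  b b b a a a a a a a a a A A A A   (applied A -> A A)
  Step 28: b b b a a a a a a a a a A A A A  =>  b b b a a a a a a a a a a A A A   (applied A -> a)
  Step 29: b b b a a a a a a a a a a A A A  =>  b b b a a a a a a a a a a A A A A   (applied A -> A A)
  Step 30: b b b a a a a a a a a a a A A A A  =>  b b b a a a a a a a a a a a A A A   (applied A -> a)
  Step 31: b b b a a a a a a a a a a a A A A  =>  b b b a a a a a a a a a a a a A A   (applied A -> a)
  Step 32: b b b a a a a a a a a a a a a A A  =>  b b b a a a a a a a a a a a a A A A   (applied A -> A A)
  Step 33: b b b a a a a a a a a a a a a A A A  =>  b b b a a a a a a a a a a a a A A A A   (applied A -> A A)
  Step 34: b b b a a a a a a a a a a a a A A A A  =>  b b b a a a a a a a a a a a a a A A A   (applied A -> a)
  Step 35: b b b a a a a a a a a a a a a a A A A  =>  b b b a a a a a a a a a a a a a a A A   (applied A -> a)
  Step 36: b b b a a a a a a a a a a a a a a A A  =>  b b b a a a a a a a a a a a a a a a A   (applied A -> a)
  Step 37: b b b a a a a a a a a a a a a a a a A  =>  b b b a a a a a a a a a a a a a a a A A   (applied A -> A A)
  Step 38: b b b a a a a a a a a a a a a a a a A A  =>  b b b a a a a a a a a a a a a a a a a A   (applied A -> a)
  Step 39: b b b a a a a a a a a a a a a a a a a A  =>  b b b a a a a a a a a a a a a a a a a A A   (applied A -> A A)
  Step 40: b b b a a a a a a a a a a a a a a a a A A  =>  b b b a a a a a a a a a a a a a a a a a A   (applied A -> a)
  Step 41: b b b a a a a a a a a a a a a a a a a a A  =>  b b b a a a a a a a a a a a a a a a a a a   (applied A -> a)
Final yield: b b b a a a a a a a a a a a a a a a a a a
Total rewrite steps: 41

41


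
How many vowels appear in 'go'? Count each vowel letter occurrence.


Scanning each character of 'go':
  Position 1: 'g' -> consonant (running count: 0)
  Position 2: 'o' -> vowel (running count: 1)
Total vowels: 1

1


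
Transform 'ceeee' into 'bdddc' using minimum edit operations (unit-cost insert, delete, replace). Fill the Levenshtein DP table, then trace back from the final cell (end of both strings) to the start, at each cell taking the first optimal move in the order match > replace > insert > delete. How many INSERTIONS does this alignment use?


Edit distance = 5. Backtracking from cell (5, 5) with preference match > replace > insert > delete,
then listing the resulting alignment 'ceeee' -> 'bdddc' left to right:
  Step 1: replace c->b
  Step 2: replace e->d
  Step 3: replace e->d
  Step 4: replace e->d
  Step 5: replace e->c
Total insertions: 0

0


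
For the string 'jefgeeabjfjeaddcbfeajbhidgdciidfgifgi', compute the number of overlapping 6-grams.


String 'jefgeeabjfjeaddcbfeajbhidgdciidfgifgi' has length L = 37.
Number of overlapping n-grams = L - n + 1
Substituting: 37 - 6 + 1 = 32

32


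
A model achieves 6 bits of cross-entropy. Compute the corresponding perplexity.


Perplexity formula: PP = 2^H
H = 6
PP = 2^6
Steps: 2^1 = 2, 2^2 = 4, 2^3 = 8, 2^4 = 16, 2^5 = 32, 2^6 = 64
PP = 64

64


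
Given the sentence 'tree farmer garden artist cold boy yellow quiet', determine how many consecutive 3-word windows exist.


Word trigrams from [8] words:
  Trigram 1: (tree farmer garden)
  Trigram 2: (farmer garden artist)
  Trigram 3: (garden artist cold)
  Trigram 4: (artist cold boy)
  Trigram 5: (cold boy yellow)
  Trigram 6: (boy yellow quiet)
Total word trigrams: 8 - 2 = 6

6


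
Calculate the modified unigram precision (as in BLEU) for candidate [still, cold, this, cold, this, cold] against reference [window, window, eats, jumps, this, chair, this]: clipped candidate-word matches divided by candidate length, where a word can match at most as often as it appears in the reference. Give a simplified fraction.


Reference word counts: {'chair': 1, 'eats': 1, 'jumps': 1, 'this': 2, 'window': 2}
Checking each candidate word (with clipping):
  'still' -> not in reference -> no match (matches: 0)
  'cold' -> not in reference -> no match (matches: 0)
  'this' -> in reference (ref count 2, used 1/2) -> match (matches: 1)
  'cold' -> not in reference -> no match (matches: 1)
  'this' -> in reference (ref count 2, used 2/2) -> match (matches: 2)
  'cold' -> not in reference -> no match (matches: 2)
Clipped matches: 2, Candidate length: 6
Precision = 2/6 = 1/3

1/3


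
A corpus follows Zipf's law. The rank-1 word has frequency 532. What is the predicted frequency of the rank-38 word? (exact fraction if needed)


Zipf's law: freq(rank) = f1 / rank
f1 = 532, rank = 38
freq = 532 / 38
= 14

14


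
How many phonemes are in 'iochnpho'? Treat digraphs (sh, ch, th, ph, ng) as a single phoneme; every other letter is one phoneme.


Parsing 'iochnpho' greedily, digraphs first:
  'i' -> vowel phoneme (phonemes so far: 1)
  'o' -> vowel phoneme (phonemes so far: 2)
  'ch' -> digraph (1 consonant phoneme) (phonemes so far: 3)
  'n' -> consonant phoneme (phonemes so far: 4)
  'ph' -> digraph (1 consonant phoneme) (phonemes so far: 5)
  'o' -> vowel phoneme (phonemes so far: 6)
Total phonemes: 6

6


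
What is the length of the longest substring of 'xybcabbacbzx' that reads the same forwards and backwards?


Scanning 'xybcabbacbzx' for palindromic substrings.
Substring at positions 2-9: 'bcabbacb'.
Check: reverse('bcabbacb') = 'bcabbacb' -> palindrome confirmed.
Neighbouring characters ('y' / 'z') break symmetry, so it cannot extend further.
No longer palindromic substring exists; longest length = 8

8


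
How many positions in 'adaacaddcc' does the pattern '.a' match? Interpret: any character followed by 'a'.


Pattern: .a means any character followed by 'a'.
Scanning 'adaacaddcc' position-by-position:
  Pos 0: window 'ad' -> no
  Pos 1: window 'da' -> MATCH
  Pos 2: window 'aa' -> MATCH
  Pos 3: window 'ac' -> no
  Pos 4: window 'ca' -> MATCH
  Pos 5: window 'ad' -> no
  Pos 6: window 'dd' -> no
  Pos 7: window 'dc' -> no
  Pos 8: window 'cc' -> no
  Pos 9: window 'c' -> no
Total matches: 3

3


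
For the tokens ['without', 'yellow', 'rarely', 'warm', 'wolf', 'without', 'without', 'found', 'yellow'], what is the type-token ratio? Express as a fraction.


Tokens: 9
Unique types: ('found', 'rarely', 'warm', 'without', 'wolf', 'yellow') = 6
TTR = 6/9
Simplify: divide both by 3 -> 2/3
TTR = 2/3

2/3


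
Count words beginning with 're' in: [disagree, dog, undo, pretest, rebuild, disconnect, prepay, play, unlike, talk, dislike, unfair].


Checking each word for prefix 're':
  'disagree' -> no (count: 0)
  'dog' -> no (count: 0)
  'undo' -> no (count: 0)
  'pretest' -> no (count: 0)
  'rebuild' -> YES, starts with 're' (count: 1)
  'disconnect' -> no (count: 1)
  'prepay' -> no (count: 1)
  'play' -> no (count: 1)
  'unlike' -> no (count: 1)
  'talk' -> no (count: 1)
  'dislike' -> no (count: 1)
  'unfair' -> no (count: 1)
Total with prefix 're': 1

1


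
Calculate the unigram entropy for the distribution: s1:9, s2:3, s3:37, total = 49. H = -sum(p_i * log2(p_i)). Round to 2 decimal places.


Computing entropy H = -sum(p_i * log2(p_i)):
  s1: p = 9/49 = 0.1837, -p*log2(p) = 0.4490
  s2: p = 3/49 = 0.0612, -p*log2(p) = 0.2467
  s3: p = 37/49 = 0.7551, -p*log2(p) = 0.3060
H = sum of terms = 1.0017
Rounded to 2 decimals: 1.00

1.00


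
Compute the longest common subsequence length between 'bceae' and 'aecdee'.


DP table for LCS of 'bceae' and 'aecdee':
       a  e  c  d  e  e
    0  0  0  0  0  0  0
  b 0  0  0  0  0  0  0
  c 0  0  0  1  1  1  1
  e 0  0  1  1  1  2  2
  a 0  1  1  1  1  2  2
  e 0  1  2  2  2  2  3
LCS: 'cee'
LCS length = 3

3


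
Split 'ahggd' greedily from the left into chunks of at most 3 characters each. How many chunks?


'ahggd' has 5 characters.
Chunking with max size 3:
  Chunk 1: 'ahg' (positions 0-2)
  Chunk 2: 'gd' (positions 3-4)
Total chunks: ceil(5 / 3) = 2

2


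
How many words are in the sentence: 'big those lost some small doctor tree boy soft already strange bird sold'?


Counting words by splitting on spaces:
  Word 1: 'big'
  Word 2: 'those'
  Word 3: 'lost'
  Word 4: 'some'
  Word 5: 'small'
  Word 6: 'doctor'
  Word 7: 'tree'
  Word 8: 'boy'
  Word 9: 'soft'
  Word 10: 'already'
  Word 11: 'strange'
  Word 12: 'bird'
  Word 13: 'sold'
Total words: 13

13


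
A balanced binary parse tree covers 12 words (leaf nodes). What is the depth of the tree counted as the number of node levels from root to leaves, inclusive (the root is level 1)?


In a balanced binary tree with n leaves the deepest leaf is ceil(log2(n)) edges below the root,
so counting node levels inclusive of root and leaves gives ceil(log2(n)) + 1 levels.
log2(12) = 3.5850
ceil(3.5850) = 4
levels = 4 + 1 = 5

5


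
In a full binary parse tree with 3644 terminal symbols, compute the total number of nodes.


Leaf nodes (terminals): 3644
Internal nodes = n - 1 = 3644 - 1 = 3643
Total = leaves + internal = 3644 + 3643 = 7287

7287


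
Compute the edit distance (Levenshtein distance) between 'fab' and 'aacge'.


Building DP table for s1='fab' (len 3) and s2='aacge' (len 5):
       a  a  c  g  e
    0  1  2  3  4  5
  f 1  1  2  3  4  5
  a 2  1  1  2  3  4
  b 3  2  2  2  3  4
Edit distance = dp[3][5] = 4

4


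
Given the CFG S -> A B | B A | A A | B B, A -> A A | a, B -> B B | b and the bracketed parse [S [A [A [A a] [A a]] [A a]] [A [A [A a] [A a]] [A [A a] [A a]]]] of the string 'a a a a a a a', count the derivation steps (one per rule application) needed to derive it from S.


Every bracketed nonterminal node [X ...] in the tree is produced by exactly one rule application.
Reading the tree off as a leftmost derivation:
  Step 1: S  =>  A A   (applied S -> A A)
  Step 2: A A  =>  A A A   (applied A -> A A)
  Step 3: A A A  =>  A A A A   (applied A -> A A)
  Step 4: A A A A  =>  a A A A   (applied A -> a)
  Step 5: a A A A  =>  a a A A   (applied A -> a)
  Step 6: a a A A  =>  a a a A   (applied A -> a)
  Step 7: a a a A  =>  a a a A A   (applied A -> A A)
  Step 8: a a a A A  =>  a a a A A A   (applied A -> A A)
  Step 9: a a a A A A  =>  a a a a A A   (applied A -> a)
  Step 10: a a a a A A  =>  a a a a a A   (applied A -> a)
  Step 11: a a a a a A  =>  a a a a a A A   (applied A -> A A)
  Step 12: a a a a a A A  =>  a a a a a a A   (applied A -> a)
  Step 13: a a a a a a A  =>  a a a a a a a   (applied A -> a)
Final yield: a a a a a a a
Total rewrite steps: 13

13


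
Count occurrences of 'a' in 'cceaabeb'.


Scanning 'cceaabeb' for 'a':
  Position 3: 'a' -> MATCH (count: 1)
  Position 4: 'a' -> MATCH (count: 2)
Total occurrences of 'a': 2

2


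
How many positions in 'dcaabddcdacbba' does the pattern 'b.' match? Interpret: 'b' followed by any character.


Pattern: b. means 'b' followed by any character.
Scanning 'dcaabddcdacbba' position-by-position:
  Pos 0: window 'dc' -> no
  Pos 1: window 'ca' -> no
  Pos 2: window 'aa' -> no
  Pos 3: window 'ab' -> no
  Pos 4: window 'bd' -> MATCH
  Pos 5: window 'dd' -> no
  Pos 6: window 'dc' -> no
  Pos 7: window 'cd' -> no
  Pos 8: window 'da' -> no
  Pos 9: window 'ac' -> no
  Pos 10: window 'cb' -> no
  Pos 11: window 'bb' -> MATCH
  Pos 12: window 'ba' -> MATCH
  Pos 13: window 'a' -> no
Total matches: 3

3


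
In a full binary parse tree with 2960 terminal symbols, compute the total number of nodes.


Leaf nodes (terminals): 2960
Internal nodes = n - 1 = 2960 - 1 = 2959
Total = leaves + internal = 2960 + 2959 = 5919

5919


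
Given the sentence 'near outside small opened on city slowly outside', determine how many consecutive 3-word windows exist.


Word trigrams from [8] words:
  Trigram 1: (near outside small)
  Trigram 2: (outside small opened)
  Trigram 3: (small opened on)
  Trigram 4: (opened on city)
  Trigram 5: (on city slowly)
  Trigram 6: (city slowly outside)
Total word trigrams: 8 - 2 = 6

6


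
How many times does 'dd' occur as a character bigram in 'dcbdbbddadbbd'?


Scanning 'dcbdbbddadbbd' for bigram 'dd':
  Position 0: 'dc' -> no
  Position 1: 'cb' -> no
  Position 2: 'bd' -> no
  Position 3: 'db' -> no
  Position 4: 'bb' -> no
  Position 5: 'bd' -> no
  Position 6: 'dd' -> MATCH
  Position 7: 'da' -> no
  Position 8: 'ad' -> no
  Position 9: 'db' -> no
  Position 10: 'bb' -> no
  Position 11: 'bd' -> no
Total matches: 1

1


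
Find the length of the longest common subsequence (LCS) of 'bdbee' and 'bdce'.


DP table for LCS of 'bdbee' and 'bdce':
       b  d  c  e
    0  0  0  0  0
  b 0  1  1  1  1
  d 0  1  2  2  2
  b 0  1  2  2  2
  e 0  1  2  2  3
  e 0  1  2  2  3
LCS: 'bde'
LCS length = 3

3


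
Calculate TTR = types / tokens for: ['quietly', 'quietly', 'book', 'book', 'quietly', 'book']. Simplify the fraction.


Tokens: 6
Unique types: ('book', 'quietly') = 2
TTR = 2/6
Simplify: divide both by 2 -> 1/3
TTR = 1/3

1/3


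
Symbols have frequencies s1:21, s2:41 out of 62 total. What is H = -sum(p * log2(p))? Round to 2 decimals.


Computing entropy H = -sum(p_i * log2(p_i)):
  s1: p = 21/62 = 0.3387, -p*log2(p) = 0.5290
  s2: p = 41/62 = 0.6613, -p*log2(p) = 0.3946
H = sum of terms = 0.9236
Rounded to 2 decimals: 0.92

0.92


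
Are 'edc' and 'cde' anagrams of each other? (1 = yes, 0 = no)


Sort characters of 'edc': 'cde'
Sort characters of 'cde': 'cde'
Sorted forms match -> they ARE anagrams
Result: 1

1


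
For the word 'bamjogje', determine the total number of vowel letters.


Scanning each character of 'bamjogje':
  Position 1: 'b' -> consonant (running count: 0)
  Position 2: 'a' -> vowel (running count: 1)
  Position 3: 'm' -> consonant (running count: 1)
  Position 4: 'j' -> consonant (running count: 1)
  Position 5: 'o' -> vowel (running count: 2)
  Position 6: 'g' -> consonant (running count: 2)
  Position 7: 'j' -> consonant (running count: 2)
  Position 8: 'e' -> vowel (running count: 3)
Total vowels: 3

3


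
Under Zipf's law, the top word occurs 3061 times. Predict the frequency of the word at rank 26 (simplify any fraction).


Zipf's law: freq(rank) = f1 / rank
f1 = 3061, rank = 26
freq = 3061 / 26
GCD(3061, 26) = 1
Simplified: 3061/26

3061/26


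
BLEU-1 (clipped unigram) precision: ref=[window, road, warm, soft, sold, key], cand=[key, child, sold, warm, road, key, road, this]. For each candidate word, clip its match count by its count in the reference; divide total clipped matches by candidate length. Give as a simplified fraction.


Reference word counts: {'key': 1, 'road': 1, 'soft': 1, 'sold': 1, 'warm': 1, 'window': 1}
Checking each candidate word (with clipping):
  'key' -> in reference (ref count 1, used 1/1) -> match (matches: 1)
  'child' -> not in reference -> no match (matches: 1)
  'sold' -> in reference (ref count 1, used 1/1) -> match (matches: 2)
  'warm' -> in reference (ref count 1, used 1/1) -> match (matches: 3)
  'road' -> in reference (ref count 1, used 1/1) -> match (matches: 4)
  'key' -> ref count 1 already used up (1/1) -> clipped, no match (matches: 4)
  'road' -> ref count 1 already used up (1/1) -> clipped, no match (matches: 4)
  'this' -> not in reference -> no match (matches: 4)
Clipped matches: 4, Candidate length: 8
Precision = 4/8 = 1/2

1/2


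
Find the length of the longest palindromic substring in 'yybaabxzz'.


Scanning 'yybaabxzz' for palindromic substrings.
Substring at positions 2-5: 'baab'.
Check: reverse('baab') = 'baab' -> palindrome confirmed.
Neighbouring characters ('y' / 'x') break symmetry, so it cannot extend further.
No longer palindromic substring exists; longest length = 4

4


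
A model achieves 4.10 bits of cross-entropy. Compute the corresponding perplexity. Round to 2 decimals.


Perplexity formula: PP = 2^H
H = 4.10
PP = 2^4.10
Decompose: 2^4.10 = 2^4 * 2^0.10
2^4 = 16, 2^0.10 ~ 1.0717735
PP ~ 16 * 1.0717735 = 17.1483760
Rounded to 2 decimals: 17.15

17.15


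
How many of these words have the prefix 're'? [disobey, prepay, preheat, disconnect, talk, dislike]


Checking each word for prefix 're':
  'disobey' -> no (count: 0)
  'prepay' -> no (count: 0)
  'preheat' -> no (count: 0)
  'disconnect' -> no (count: 0)
  'talk' -> no (count: 0)
  'dislike' -> no (count: 0)
Total with prefix 're': 0

0


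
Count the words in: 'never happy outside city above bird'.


Counting words by splitting on spaces:
  Word 1: 'never'
  Word 2: 'happy'
  Word 3: 'outside'
  Word 4: 'city'
  Word 5: 'above'
  Word 6: 'bird'
Total words: 6

6


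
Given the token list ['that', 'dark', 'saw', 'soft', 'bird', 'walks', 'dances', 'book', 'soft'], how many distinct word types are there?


Listing all tokens and tracking unique types:
  Token 1: 'that' -> NEW (unique so far: 1)
  Token 2: 'dark' -> NEW (unique so far: 2)
  Token 3: 'saw' -> NEW (unique so far: 3)
  Token 4: 'soft' -> NEW (unique so far: 4)
  Token 5: 'bird' -> NEW (unique so far: 5)
  Token 6: 'walks' -> NEW (unique so far: 6)
  Token 7: 'dances' -> NEW (unique so far: 7)
  Token 8: 'book' -> NEW (unique so far: 8)
  Token 9: 'soft' -> duplicate (unique so far: 8)
Unique types: ('bird', 'book', 'dances', 'dark', 'saw', 'soft', 'that', 'walks')
Vocabulary size: 8

8


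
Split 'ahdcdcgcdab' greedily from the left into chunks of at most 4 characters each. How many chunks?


'ahdcdcgcdab' has 11 characters.
Chunking with max size 4:
  Chunk 1: 'ahdc' (positions 0-3)
  Chunk 2: 'dcgc' (positions 4-7)
  Chunk 3: 'dab' (positions 8-10)
Total chunks: ceil(11 / 4) = 3

3


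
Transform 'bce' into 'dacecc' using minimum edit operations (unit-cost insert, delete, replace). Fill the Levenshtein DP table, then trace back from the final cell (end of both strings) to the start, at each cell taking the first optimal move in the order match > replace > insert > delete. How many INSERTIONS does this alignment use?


Edit distance = 4. Backtracking from cell (3, 6) with preference match > replace > insert > delete,
then listing the resulting alignment 'bce' -> 'dacecc' left to right:
  Step 1: insert 'd' [insertion #1]
  Step 2: replace b->a
  Step 3: keep 'c'
  Step 4: keep 'e'
  Step 5: insert 'c' [insertion #2]
  Step 6: insert 'c' [insertion #3]
Total insertions: 3

3


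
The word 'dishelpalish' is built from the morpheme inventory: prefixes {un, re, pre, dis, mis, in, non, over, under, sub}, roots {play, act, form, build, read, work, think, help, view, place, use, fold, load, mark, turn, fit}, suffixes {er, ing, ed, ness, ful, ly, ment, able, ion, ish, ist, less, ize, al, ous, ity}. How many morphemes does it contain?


Segmenting 'dishelpalish' against the inventory:
  'dis' -> prefix (morpheme 1)
  'help' -> root (morpheme 2)
  'al' -> suffix (morpheme 3)
  'ish' -> suffix (morpheme 4)
Total morphemes: 4

4
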